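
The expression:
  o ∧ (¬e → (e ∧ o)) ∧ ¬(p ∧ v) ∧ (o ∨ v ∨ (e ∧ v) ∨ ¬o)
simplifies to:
e ∧ o ∧ (¬p ∨ ¬v)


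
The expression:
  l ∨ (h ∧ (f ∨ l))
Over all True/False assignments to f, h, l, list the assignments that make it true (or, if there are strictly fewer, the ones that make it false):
is false only for:
  f=False, h=False, l=False;
  f=False, h=True, l=False;
  f=True, h=False, l=False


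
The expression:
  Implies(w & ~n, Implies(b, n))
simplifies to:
n | ~b | ~w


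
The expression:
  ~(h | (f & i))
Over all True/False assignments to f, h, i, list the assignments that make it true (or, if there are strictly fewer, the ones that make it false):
is true only for:
  f=False, h=False, i=False;
  f=False, h=False, i=True;
  f=True, h=False, i=False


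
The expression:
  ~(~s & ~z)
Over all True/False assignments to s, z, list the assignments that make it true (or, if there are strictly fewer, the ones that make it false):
is false only for:
  s=False, z=False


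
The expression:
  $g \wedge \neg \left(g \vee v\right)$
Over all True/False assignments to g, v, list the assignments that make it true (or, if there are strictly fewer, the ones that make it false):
is never true.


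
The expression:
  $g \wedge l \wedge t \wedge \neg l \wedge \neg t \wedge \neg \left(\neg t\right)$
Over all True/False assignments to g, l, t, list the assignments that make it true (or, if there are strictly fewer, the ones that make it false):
is never true.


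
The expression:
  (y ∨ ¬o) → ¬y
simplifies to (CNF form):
¬y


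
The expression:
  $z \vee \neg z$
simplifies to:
$\text{True}$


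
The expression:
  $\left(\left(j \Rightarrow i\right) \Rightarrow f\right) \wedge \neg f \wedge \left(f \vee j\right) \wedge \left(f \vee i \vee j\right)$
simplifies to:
$j \wedge \neg f \wedge \neg i$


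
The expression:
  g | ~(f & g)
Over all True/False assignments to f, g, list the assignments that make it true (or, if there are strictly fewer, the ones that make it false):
is always true.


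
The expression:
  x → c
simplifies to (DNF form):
c ∨ ¬x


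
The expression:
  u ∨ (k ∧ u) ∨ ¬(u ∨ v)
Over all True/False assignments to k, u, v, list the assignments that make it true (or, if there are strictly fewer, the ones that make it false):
is false only for:
  k=False, u=False, v=True;
  k=True, u=False, v=True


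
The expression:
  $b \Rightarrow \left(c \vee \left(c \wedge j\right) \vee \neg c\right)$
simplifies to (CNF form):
$\text{True}$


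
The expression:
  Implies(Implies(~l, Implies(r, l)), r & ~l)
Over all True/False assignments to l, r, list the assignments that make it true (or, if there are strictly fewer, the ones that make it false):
is true only for:
  l=False, r=True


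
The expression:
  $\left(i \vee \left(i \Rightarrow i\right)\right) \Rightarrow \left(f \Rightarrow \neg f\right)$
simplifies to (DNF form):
$\neg f$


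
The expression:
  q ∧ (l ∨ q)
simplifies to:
q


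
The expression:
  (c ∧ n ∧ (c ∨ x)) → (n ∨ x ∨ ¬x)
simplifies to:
True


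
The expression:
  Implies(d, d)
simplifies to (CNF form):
True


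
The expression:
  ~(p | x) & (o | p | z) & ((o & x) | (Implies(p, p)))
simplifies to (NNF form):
~p & ~x & (o | z)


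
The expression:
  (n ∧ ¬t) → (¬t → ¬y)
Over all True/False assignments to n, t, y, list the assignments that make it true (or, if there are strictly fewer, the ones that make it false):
is false only for:
  n=True, t=False, y=True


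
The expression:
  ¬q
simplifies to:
¬q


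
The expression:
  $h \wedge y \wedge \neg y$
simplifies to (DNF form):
$\text{False}$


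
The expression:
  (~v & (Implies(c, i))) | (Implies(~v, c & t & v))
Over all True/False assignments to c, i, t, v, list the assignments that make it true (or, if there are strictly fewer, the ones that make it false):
is false only for:
  c=True, i=False, t=False, v=False;
  c=True, i=False, t=True, v=False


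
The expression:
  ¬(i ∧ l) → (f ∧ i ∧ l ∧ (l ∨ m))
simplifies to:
i ∧ l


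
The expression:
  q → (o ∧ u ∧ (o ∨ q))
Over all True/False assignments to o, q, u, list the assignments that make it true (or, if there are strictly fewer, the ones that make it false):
is false only for:
  o=False, q=True, u=False;
  o=False, q=True, u=True;
  o=True, q=True, u=False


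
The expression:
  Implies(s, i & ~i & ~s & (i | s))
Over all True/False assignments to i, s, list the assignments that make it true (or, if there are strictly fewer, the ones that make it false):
is true only for:
  i=False, s=False;
  i=True, s=False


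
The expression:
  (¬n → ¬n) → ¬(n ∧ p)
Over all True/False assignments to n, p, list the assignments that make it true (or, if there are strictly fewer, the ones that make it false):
is false only for:
  n=True, p=True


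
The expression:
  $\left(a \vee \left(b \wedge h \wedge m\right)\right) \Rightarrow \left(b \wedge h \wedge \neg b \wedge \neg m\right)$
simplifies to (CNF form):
$\neg a \wedge \left(\neg b \vee \neg h \vee \neg m\right)$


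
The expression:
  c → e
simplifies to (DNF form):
e ∨ ¬c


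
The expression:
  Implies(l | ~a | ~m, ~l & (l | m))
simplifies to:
m & ~l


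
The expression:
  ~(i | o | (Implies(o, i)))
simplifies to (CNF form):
False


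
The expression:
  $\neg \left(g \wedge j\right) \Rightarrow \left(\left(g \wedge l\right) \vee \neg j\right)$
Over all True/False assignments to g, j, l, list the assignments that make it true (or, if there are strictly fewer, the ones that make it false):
is false only for:
  g=False, j=True, l=False;
  g=False, j=True, l=True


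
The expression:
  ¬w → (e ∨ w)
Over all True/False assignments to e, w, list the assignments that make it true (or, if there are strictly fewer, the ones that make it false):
is false only for:
  e=False, w=False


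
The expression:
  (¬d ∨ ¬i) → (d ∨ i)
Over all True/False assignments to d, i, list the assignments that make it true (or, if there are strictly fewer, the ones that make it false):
is false only for:
  d=False, i=False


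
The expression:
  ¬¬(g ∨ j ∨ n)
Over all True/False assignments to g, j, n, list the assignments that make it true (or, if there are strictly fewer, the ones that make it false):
is false only for:
  g=False, j=False, n=False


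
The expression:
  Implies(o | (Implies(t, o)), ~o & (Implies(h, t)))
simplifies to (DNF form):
(t & ~o) | (~h & ~o)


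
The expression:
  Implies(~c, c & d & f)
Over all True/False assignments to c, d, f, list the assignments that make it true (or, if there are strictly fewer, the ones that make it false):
is true only for:
  c=True, d=False, f=False;
  c=True, d=False, f=True;
  c=True, d=True, f=False;
  c=True, d=True, f=True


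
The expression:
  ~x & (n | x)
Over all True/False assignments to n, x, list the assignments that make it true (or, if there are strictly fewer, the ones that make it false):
is true only for:
  n=True, x=False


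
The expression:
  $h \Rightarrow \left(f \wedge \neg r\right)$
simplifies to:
$\left(f \wedge \neg r\right) \vee \neg h$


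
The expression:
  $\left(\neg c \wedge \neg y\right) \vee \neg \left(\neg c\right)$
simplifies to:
$c \vee \neg y$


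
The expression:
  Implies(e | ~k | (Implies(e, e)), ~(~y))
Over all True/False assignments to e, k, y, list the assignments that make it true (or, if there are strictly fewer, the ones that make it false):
is true only for:
  e=False, k=False, y=True;
  e=False, k=True, y=True;
  e=True, k=False, y=True;
  e=True, k=True, y=True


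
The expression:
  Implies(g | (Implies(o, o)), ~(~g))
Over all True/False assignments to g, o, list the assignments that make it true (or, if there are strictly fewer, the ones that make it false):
is true only for:
  g=True, o=False;
  g=True, o=True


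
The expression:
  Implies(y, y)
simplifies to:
True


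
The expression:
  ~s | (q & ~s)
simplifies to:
~s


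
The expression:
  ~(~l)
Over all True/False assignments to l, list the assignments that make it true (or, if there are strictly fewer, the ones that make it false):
is true only for:
  l=True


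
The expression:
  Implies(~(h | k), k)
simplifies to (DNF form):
h | k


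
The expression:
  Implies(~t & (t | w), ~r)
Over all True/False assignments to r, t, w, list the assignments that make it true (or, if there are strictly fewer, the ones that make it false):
is false only for:
  r=True, t=False, w=True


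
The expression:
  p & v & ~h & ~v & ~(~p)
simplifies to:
False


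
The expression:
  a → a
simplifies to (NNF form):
True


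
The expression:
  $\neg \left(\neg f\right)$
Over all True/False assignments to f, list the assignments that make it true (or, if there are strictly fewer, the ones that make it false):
is true only for:
  f=True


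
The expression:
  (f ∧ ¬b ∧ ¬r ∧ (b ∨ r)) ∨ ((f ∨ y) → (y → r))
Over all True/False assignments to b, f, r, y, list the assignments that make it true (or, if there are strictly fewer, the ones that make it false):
is false only for:
  b=False, f=False, r=False, y=True;
  b=False, f=True, r=False, y=True;
  b=True, f=False, r=False, y=True;
  b=True, f=True, r=False, y=True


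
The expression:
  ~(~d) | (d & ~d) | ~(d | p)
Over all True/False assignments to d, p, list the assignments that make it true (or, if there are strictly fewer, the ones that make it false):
is false only for:
  d=False, p=True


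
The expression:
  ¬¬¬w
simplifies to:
¬w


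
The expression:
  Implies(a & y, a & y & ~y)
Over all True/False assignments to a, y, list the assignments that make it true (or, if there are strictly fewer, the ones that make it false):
is false only for:
  a=True, y=True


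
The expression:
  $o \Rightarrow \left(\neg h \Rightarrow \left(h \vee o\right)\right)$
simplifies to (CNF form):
$\text{True}$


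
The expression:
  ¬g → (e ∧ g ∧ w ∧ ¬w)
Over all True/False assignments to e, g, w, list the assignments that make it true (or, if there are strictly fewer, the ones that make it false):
is true only for:
  e=False, g=True, w=False;
  e=False, g=True, w=True;
  e=True, g=True, w=False;
  e=True, g=True, w=True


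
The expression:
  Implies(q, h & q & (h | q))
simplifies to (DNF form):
h | ~q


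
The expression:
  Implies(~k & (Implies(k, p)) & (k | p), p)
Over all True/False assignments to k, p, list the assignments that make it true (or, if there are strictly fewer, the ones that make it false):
is always true.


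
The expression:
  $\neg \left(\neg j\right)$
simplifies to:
$j$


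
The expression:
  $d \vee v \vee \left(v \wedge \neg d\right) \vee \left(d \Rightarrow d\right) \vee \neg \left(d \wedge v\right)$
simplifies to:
$\text{True}$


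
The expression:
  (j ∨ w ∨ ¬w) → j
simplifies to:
j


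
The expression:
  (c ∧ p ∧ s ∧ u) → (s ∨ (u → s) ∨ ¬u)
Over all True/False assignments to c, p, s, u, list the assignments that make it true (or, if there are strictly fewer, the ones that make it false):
is always true.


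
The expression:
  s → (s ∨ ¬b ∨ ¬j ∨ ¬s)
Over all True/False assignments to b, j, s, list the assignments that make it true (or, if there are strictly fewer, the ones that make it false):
is always true.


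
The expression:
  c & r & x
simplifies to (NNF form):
c & r & x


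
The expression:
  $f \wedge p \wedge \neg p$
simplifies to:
$\text{False}$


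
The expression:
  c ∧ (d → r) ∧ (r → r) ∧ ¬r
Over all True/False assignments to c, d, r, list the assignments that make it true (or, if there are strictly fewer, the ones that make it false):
is true only for:
  c=True, d=False, r=False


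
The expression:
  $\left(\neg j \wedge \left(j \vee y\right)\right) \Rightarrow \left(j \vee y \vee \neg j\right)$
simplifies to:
$\text{True}$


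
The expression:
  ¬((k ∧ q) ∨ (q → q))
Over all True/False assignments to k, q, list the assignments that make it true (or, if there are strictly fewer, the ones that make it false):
is never true.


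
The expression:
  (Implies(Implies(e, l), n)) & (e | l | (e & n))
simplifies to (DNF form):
(l & n) | (e & ~l)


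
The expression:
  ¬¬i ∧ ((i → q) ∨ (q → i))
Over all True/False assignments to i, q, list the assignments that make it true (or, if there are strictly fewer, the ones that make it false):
is true only for:
  i=True, q=False;
  i=True, q=True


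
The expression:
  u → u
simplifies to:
True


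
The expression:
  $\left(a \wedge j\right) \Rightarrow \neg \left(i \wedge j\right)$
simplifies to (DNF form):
$\neg a \vee \neg i \vee \neg j$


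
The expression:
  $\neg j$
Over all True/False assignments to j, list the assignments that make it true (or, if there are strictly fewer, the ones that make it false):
is true only for:
  j=False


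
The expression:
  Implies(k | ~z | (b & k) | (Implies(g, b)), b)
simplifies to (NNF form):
b | (g & z & ~k)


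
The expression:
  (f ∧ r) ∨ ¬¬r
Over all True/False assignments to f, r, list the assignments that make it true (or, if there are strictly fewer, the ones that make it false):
is true only for:
  f=False, r=True;
  f=True, r=True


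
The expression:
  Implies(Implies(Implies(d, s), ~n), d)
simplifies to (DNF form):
d | n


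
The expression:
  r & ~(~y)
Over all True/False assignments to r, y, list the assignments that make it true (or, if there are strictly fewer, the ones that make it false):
is true only for:
  r=True, y=True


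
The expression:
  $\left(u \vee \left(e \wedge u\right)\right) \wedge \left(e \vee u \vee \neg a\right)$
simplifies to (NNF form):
$u$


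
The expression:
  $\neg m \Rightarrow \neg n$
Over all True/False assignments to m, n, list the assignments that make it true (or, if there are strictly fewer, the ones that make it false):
is false only for:
  m=False, n=True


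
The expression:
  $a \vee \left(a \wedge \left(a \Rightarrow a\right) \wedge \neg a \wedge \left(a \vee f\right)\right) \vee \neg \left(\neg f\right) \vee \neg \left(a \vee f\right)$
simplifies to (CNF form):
$\text{True}$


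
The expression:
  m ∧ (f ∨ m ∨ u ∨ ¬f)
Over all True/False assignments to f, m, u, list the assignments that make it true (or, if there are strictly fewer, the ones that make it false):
is true only for:
  f=False, m=True, u=False;
  f=False, m=True, u=True;
  f=True, m=True, u=False;
  f=True, m=True, u=True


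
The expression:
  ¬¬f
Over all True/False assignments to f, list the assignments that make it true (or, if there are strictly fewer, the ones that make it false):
is true only for:
  f=True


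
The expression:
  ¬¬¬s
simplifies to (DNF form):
¬s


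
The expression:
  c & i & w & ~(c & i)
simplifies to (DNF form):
False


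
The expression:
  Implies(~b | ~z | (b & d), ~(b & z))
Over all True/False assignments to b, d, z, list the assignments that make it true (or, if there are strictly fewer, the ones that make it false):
is false only for:
  b=True, d=True, z=True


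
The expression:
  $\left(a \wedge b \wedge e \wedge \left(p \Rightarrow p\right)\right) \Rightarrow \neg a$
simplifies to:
$\neg a \vee \neg b \vee \neg e$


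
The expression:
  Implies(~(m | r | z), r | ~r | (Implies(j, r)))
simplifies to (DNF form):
True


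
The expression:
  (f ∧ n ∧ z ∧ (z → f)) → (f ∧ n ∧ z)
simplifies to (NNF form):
True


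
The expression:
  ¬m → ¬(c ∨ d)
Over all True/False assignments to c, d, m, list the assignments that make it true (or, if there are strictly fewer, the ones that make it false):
is false only for:
  c=False, d=True, m=False;
  c=True, d=False, m=False;
  c=True, d=True, m=False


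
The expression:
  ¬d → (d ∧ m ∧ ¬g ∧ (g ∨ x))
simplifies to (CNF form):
d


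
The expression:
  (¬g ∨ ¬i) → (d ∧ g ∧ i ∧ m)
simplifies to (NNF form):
g ∧ i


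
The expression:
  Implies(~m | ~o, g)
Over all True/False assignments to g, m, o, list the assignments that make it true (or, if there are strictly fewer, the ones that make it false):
is false only for:
  g=False, m=False, o=False;
  g=False, m=False, o=True;
  g=False, m=True, o=False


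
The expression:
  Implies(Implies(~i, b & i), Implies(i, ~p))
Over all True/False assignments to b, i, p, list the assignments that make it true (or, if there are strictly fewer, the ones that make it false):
is false only for:
  b=False, i=True, p=True;
  b=True, i=True, p=True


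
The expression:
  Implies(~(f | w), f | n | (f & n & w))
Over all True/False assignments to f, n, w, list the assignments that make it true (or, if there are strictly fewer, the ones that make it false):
is false only for:
  f=False, n=False, w=False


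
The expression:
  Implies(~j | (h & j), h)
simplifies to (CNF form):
h | j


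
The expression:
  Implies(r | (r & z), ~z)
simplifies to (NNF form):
~r | ~z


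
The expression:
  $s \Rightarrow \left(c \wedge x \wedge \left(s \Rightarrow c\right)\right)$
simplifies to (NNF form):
$\left(c \wedge x\right) \vee \neg s$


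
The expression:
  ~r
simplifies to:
~r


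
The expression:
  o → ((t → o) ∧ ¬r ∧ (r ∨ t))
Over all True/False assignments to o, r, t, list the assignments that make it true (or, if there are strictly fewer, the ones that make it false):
is false only for:
  o=True, r=False, t=False;
  o=True, r=True, t=False;
  o=True, r=True, t=True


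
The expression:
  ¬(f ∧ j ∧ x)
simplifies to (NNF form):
¬f ∨ ¬j ∨ ¬x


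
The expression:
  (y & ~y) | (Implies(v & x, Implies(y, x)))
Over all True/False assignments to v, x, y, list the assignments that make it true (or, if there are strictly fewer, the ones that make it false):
is always true.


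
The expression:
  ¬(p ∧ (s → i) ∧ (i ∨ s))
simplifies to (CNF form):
¬i ∨ ¬p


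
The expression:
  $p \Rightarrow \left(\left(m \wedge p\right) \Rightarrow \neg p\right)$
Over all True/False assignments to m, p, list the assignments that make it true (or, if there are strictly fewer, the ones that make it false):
is false only for:
  m=True, p=True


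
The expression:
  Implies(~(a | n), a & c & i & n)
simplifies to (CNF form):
a | n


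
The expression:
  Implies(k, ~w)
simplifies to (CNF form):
~k | ~w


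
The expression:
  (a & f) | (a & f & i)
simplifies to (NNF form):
a & f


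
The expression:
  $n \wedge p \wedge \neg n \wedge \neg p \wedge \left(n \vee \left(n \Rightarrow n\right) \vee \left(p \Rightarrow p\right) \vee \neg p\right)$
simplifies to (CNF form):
$\text{False}$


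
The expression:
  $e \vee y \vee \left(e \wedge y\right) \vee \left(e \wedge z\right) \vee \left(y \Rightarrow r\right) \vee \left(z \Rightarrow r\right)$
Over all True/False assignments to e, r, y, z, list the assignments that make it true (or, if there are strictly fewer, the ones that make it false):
is always true.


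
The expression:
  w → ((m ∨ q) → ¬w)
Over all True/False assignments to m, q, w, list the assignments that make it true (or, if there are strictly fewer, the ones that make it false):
is false only for:
  m=False, q=True, w=True;
  m=True, q=False, w=True;
  m=True, q=True, w=True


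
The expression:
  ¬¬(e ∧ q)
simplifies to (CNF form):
e ∧ q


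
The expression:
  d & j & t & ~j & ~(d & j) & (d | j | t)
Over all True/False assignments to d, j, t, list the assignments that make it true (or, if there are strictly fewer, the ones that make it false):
is never true.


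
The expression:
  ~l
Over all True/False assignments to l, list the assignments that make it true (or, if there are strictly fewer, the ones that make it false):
is true only for:
  l=False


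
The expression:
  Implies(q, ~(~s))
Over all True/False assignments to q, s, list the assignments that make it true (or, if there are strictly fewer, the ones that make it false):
is false only for:
  q=True, s=False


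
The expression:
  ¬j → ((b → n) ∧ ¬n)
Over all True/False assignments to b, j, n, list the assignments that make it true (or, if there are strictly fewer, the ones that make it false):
is false only for:
  b=False, j=False, n=True;
  b=True, j=False, n=False;
  b=True, j=False, n=True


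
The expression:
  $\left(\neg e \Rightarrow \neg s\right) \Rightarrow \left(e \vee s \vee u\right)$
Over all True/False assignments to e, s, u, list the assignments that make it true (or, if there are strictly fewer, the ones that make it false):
is false only for:
  e=False, s=False, u=False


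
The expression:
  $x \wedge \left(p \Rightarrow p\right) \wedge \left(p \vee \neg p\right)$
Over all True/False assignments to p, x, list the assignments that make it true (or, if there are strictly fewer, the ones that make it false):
is true only for:
  p=False, x=True;
  p=True, x=True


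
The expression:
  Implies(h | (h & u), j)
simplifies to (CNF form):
j | ~h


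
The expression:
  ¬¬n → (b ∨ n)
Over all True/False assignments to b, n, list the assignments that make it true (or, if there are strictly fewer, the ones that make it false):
is always true.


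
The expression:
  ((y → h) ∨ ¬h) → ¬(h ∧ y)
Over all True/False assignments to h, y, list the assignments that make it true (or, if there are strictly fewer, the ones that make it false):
is false only for:
  h=True, y=True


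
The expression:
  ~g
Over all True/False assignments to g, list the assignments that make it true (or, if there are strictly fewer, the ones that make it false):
is true only for:
  g=False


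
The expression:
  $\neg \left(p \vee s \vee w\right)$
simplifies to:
$\neg p \wedge \neg s \wedge \neg w$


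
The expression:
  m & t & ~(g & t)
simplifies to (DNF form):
m & t & ~g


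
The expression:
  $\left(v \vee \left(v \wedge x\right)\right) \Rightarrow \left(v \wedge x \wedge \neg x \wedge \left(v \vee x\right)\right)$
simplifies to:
$\neg v$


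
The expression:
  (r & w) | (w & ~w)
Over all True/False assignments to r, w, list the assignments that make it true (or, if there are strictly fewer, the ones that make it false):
is true only for:
  r=True, w=True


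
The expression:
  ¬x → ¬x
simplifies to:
True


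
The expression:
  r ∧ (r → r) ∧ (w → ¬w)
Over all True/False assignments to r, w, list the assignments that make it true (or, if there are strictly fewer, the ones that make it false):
is true only for:
  r=True, w=False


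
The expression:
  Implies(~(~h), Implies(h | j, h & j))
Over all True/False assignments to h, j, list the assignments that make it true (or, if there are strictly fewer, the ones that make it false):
is false only for:
  h=True, j=False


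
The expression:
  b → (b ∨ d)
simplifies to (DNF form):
True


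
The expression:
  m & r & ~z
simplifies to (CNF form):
m & r & ~z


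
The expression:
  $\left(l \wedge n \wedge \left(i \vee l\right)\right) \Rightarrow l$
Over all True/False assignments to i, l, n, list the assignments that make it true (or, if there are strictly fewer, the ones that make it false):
is always true.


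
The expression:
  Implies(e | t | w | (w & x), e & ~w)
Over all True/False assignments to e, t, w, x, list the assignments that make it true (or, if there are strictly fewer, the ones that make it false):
is true only for:
  e=False, t=False, w=False, x=False;
  e=False, t=False, w=False, x=True;
  e=True, t=False, w=False, x=False;
  e=True, t=False, w=False, x=True;
  e=True, t=True, w=False, x=False;
  e=True, t=True, w=False, x=True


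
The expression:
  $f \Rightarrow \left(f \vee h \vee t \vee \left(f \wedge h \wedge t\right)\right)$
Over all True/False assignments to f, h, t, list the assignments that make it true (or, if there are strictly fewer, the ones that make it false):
is always true.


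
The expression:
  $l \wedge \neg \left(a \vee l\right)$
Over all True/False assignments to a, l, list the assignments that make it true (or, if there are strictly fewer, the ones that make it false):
is never true.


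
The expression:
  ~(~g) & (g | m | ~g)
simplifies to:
g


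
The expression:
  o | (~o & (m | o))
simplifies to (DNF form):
m | o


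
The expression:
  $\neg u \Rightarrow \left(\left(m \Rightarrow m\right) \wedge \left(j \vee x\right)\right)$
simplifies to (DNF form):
$j \vee u \vee x$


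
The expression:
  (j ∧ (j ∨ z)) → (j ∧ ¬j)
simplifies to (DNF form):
¬j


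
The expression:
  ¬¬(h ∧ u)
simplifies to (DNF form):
h ∧ u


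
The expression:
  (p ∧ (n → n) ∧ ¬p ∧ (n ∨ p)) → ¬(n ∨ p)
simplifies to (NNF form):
True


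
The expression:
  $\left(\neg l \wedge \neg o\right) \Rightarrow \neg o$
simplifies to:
$\text{True}$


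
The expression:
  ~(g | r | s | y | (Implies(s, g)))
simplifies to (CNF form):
False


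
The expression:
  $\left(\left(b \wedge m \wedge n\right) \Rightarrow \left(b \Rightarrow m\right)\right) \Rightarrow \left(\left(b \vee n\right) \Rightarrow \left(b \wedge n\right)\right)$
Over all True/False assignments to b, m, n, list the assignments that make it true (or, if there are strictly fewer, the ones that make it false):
is true only for:
  b=False, m=False, n=False;
  b=False, m=True, n=False;
  b=True, m=False, n=True;
  b=True, m=True, n=True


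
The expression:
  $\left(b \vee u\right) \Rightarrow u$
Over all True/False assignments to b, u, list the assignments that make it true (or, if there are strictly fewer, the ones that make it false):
is false only for:
  b=True, u=False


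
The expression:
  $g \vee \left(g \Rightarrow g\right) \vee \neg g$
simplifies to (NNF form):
$\text{True}$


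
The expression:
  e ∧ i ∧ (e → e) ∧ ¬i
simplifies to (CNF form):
False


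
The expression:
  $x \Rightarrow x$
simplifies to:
$\text{True}$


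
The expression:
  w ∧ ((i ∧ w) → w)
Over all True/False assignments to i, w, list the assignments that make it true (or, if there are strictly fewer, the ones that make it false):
is true only for:
  i=False, w=True;
  i=True, w=True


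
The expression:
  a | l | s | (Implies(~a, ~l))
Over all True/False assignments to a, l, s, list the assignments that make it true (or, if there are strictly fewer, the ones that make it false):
is always true.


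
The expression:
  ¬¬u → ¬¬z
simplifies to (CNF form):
z ∨ ¬u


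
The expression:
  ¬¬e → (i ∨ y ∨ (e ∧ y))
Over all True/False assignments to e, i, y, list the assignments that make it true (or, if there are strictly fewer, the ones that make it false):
is false only for:
  e=True, i=False, y=False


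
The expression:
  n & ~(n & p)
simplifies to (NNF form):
n & ~p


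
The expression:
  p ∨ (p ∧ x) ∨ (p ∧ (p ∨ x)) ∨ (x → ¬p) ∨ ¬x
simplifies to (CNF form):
True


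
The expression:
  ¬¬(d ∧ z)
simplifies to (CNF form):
d ∧ z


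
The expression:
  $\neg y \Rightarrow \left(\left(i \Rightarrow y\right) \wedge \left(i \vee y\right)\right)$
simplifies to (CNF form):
$y$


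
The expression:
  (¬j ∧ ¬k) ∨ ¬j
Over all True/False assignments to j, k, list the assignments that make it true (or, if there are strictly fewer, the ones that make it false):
is true only for:
  j=False, k=False;
  j=False, k=True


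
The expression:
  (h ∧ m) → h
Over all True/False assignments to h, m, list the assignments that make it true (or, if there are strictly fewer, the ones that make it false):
is always true.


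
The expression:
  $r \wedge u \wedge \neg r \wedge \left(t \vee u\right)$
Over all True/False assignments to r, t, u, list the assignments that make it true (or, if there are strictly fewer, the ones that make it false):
is never true.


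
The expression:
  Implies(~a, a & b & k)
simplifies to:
a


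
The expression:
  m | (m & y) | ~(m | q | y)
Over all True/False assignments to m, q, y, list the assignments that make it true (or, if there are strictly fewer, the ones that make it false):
is false only for:
  m=False, q=False, y=True;
  m=False, q=True, y=False;
  m=False, q=True, y=True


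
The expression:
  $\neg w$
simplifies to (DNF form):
$\neg w$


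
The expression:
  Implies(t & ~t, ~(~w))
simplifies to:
True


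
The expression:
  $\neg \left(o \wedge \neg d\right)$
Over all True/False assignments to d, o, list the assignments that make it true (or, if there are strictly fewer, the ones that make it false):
is false only for:
  d=False, o=True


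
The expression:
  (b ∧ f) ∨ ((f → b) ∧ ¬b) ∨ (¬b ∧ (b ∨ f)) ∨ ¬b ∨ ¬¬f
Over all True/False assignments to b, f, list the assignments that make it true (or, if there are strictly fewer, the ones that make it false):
is false only for:
  b=True, f=False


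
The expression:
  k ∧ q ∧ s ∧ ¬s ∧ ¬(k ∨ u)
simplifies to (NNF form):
False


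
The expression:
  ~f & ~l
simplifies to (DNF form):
~f & ~l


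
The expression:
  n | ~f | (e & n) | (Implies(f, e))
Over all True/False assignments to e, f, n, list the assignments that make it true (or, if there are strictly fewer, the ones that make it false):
is false only for:
  e=False, f=True, n=False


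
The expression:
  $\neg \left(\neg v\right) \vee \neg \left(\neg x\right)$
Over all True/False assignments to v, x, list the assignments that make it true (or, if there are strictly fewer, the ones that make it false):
is false only for:
  v=False, x=False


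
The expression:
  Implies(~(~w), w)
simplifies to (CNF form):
True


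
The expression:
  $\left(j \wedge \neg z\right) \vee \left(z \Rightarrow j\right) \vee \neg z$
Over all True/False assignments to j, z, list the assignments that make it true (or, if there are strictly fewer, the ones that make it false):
is false only for:
  j=False, z=True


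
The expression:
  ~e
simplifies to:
~e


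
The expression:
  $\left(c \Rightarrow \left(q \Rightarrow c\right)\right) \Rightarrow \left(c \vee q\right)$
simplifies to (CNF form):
$c \vee q$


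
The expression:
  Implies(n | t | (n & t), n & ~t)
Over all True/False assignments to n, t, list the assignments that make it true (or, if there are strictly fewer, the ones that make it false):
is true only for:
  n=False, t=False;
  n=True, t=False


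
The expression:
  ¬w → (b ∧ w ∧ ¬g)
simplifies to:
w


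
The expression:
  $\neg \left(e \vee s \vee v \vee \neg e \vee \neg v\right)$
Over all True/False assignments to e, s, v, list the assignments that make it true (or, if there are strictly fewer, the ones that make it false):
is never true.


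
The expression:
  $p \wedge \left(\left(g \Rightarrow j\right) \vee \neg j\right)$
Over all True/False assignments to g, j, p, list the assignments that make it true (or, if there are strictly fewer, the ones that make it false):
is true only for:
  g=False, j=False, p=True;
  g=False, j=True, p=True;
  g=True, j=False, p=True;
  g=True, j=True, p=True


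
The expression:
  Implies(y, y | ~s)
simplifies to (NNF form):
True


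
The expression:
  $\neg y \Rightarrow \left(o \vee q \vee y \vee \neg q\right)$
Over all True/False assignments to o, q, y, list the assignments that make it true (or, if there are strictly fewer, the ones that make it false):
is always true.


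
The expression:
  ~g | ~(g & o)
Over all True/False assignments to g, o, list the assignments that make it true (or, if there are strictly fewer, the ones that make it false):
is false only for:
  g=True, o=True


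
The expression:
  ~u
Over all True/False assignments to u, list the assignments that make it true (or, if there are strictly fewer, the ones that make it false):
is true only for:
  u=False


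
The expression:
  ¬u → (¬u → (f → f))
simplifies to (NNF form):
True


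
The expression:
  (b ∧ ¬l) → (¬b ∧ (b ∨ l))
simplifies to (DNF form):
l ∨ ¬b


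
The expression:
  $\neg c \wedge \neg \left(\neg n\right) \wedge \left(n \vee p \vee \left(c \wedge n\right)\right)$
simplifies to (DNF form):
$n \wedge \neg c$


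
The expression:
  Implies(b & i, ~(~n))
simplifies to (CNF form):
n | ~b | ~i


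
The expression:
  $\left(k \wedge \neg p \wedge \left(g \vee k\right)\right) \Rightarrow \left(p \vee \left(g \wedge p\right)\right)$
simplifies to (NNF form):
$p \vee \neg k$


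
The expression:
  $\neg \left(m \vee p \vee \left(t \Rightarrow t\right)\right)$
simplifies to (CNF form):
$\text{False}$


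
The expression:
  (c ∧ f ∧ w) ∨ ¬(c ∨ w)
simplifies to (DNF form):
(¬c ∧ ¬w) ∨ (c ∧ f ∧ w)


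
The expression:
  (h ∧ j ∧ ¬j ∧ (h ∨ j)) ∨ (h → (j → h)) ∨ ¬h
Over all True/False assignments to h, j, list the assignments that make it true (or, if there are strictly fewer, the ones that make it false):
is always true.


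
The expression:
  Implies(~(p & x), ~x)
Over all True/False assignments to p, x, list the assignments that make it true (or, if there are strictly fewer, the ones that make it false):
is false only for:
  p=False, x=True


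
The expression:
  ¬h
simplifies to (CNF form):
¬h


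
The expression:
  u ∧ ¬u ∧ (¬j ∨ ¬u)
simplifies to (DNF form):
False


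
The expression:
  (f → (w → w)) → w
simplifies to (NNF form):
w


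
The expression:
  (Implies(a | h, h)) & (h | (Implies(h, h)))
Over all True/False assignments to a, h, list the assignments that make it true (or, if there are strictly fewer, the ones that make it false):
is false only for:
  a=True, h=False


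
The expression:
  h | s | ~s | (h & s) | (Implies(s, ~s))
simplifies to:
True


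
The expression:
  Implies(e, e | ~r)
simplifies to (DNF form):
True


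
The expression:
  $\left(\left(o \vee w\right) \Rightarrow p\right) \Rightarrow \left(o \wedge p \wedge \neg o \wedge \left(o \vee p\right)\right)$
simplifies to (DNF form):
$\left(o \wedge \neg p\right) \vee \left(w \wedge \neg p\right)$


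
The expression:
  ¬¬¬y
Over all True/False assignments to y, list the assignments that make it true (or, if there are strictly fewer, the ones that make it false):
is true only for:
  y=False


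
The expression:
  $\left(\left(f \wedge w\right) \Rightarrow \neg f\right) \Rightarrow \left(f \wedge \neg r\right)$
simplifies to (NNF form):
$f \wedge \left(w \vee \neg r\right)$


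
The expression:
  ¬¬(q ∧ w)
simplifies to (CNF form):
q ∧ w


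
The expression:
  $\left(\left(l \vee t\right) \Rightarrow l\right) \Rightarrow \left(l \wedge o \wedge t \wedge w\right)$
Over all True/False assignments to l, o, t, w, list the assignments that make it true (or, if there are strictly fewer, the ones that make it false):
is true only for:
  l=False, o=False, t=True, w=False;
  l=False, o=False, t=True, w=True;
  l=False, o=True, t=True, w=False;
  l=False, o=True, t=True, w=True;
  l=True, o=True, t=True, w=True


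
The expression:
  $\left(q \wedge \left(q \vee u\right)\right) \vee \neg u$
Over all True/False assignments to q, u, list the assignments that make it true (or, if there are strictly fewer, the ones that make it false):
is false only for:
  q=False, u=True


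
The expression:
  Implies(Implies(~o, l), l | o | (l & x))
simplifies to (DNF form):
True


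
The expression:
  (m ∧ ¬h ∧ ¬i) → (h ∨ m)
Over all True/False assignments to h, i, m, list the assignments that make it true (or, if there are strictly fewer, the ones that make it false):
is always true.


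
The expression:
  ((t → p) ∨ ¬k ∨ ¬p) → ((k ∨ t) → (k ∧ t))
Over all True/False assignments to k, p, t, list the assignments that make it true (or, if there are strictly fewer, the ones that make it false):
is true only for:
  k=False, p=False, t=False;
  k=False, p=True, t=False;
  k=True, p=False, t=True;
  k=True, p=True, t=True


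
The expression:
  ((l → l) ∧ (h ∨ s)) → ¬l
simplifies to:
(¬h ∧ ¬s) ∨ ¬l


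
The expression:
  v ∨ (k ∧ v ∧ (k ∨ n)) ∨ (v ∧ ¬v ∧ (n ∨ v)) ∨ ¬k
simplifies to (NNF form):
v ∨ ¬k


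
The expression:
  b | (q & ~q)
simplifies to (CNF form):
b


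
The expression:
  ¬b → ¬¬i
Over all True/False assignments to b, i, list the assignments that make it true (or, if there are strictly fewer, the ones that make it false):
is false only for:
  b=False, i=False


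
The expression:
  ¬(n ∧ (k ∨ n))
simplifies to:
¬n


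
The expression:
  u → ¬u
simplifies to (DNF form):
¬u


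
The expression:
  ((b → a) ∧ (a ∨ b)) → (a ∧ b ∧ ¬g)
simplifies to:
(b ∧ ¬g) ∨ ¬a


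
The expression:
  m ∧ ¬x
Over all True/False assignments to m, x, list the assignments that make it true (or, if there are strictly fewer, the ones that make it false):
is true only for:
  m=True, x=False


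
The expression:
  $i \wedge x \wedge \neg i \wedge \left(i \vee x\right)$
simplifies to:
$\text{False}$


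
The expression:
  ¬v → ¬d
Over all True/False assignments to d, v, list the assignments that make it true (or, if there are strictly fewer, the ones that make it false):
is false only for:
  d=True, v=False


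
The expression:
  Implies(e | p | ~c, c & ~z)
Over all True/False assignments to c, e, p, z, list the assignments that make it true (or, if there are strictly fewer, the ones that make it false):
is true only for:
  c=True, e=False, p=False, z=False;
  c=True, e=False, p=False, z=True;
  c=True, e=False, p=True, z=False;
  c=True, e=True, p=False, z=False;
  c=True, e=True, p=True, z=False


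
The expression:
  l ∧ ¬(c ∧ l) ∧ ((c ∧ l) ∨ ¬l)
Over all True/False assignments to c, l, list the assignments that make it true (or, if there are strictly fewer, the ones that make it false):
is never true.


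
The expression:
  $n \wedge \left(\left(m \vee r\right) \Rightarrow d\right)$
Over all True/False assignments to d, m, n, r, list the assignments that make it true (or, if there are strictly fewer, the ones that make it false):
is true only for:
  d=False, m=False, n=True, r=False;
  d=True, m=False, n=True, r=False;
  d=True, m=False, n=True, r=True;
  d=True, m=True, n=True, r=False;
  d=True, m=True, n=True, r=True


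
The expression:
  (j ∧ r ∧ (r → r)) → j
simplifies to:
True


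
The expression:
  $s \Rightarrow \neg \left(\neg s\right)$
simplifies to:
$\text{True}$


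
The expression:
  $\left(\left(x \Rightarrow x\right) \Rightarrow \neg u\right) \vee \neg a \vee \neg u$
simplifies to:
$\neg a \vee \neg u$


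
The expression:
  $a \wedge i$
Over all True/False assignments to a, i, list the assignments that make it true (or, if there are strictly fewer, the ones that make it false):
is true only for:
  a=True, i=True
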